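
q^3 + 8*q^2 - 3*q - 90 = (q - 3)*(q + 5)*(q + 6)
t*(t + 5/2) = t^2 + 5*t/2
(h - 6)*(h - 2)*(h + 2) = h^3 - 6*h^2 - 4*h + 24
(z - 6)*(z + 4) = z^2 - 2*z - 24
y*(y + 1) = y^2 + y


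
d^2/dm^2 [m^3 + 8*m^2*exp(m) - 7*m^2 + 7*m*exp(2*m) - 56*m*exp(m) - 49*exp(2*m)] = 8*m^2*exp(m) + 28*m*exp(2*m) - 24*m*exp(m) + 6*m - 168*exp(2*m) - 96*exp(m) - 14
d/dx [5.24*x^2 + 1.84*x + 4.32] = 10.48*x + 1.84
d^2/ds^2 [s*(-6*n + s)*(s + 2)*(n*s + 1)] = -36*n^2*s - 24*n^2 + 12*n*s^2 + 12*n*s - 12*n + 6*s + 4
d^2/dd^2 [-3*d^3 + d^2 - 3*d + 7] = 2 - 18*d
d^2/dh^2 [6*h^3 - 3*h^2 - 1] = 36*h - 6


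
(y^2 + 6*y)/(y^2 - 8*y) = (y + 6)/(y - 8)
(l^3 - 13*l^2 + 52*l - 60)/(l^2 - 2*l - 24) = (l^2 - 7*l + 10)/(l + 4)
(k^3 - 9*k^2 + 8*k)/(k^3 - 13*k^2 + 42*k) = (k^2 - 9*k + 8)/(k^2 - 13*k + 42)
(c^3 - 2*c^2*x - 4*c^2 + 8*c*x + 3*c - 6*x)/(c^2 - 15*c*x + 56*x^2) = (c^3 - 2*c^2*x - 4*c^2 + 8*c*x + 3*c - 6*x)/(c^2 - 15*c*x + 56*x^2)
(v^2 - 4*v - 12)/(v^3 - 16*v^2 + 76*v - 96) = (v + 2)/(v^2 - 10*v + 16)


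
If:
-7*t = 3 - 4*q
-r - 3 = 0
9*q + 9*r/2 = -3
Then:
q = 7/6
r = -3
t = 5/21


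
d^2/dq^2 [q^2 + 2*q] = 2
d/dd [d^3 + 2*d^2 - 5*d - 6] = 3*d^2 + 4*d - 5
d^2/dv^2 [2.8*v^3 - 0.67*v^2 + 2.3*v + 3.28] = 16.8*v - 1.34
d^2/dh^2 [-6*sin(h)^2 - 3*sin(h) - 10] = 3*sin(h) - 12*cos(2*h)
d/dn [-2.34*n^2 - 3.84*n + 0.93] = -4.68*n - 3.84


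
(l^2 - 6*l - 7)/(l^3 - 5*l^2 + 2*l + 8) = (l - 7)/(l^2 - 6*l + 8)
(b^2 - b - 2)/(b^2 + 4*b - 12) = (b + 1)/(b + 6)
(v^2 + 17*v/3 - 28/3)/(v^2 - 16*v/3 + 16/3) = (v + 7)/(v - 4)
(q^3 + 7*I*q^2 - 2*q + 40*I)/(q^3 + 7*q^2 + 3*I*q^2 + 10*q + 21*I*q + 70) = (q + 4*I)/(q + 7)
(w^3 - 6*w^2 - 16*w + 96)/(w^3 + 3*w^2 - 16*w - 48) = (w - 6)/(w + 3)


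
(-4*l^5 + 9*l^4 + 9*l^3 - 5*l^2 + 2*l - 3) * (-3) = 12*l^5 - 27*l^4 - 27*l^3 + 15*l^2 - 6*l + 9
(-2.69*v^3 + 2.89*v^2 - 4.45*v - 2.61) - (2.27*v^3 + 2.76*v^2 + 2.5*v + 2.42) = -4.96*v^3 + 0.13*v^2 - 6.95*v - 5.03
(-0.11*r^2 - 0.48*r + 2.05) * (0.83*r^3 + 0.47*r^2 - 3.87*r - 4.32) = -0.0913*r^5 - 0.4501*r^4 + 1.9016*r^3 + 3.2963*r^2 - 5.8599*r - 8.856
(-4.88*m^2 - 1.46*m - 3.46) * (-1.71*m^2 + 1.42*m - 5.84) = 8.3448*m^4 - 4.433*m^3 + 32.3426*m^2 + 3.6132*m + 20.2064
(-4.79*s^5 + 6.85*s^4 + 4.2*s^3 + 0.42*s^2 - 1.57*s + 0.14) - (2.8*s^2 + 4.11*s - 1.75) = -4.79*s^5 + 6.85*s^4 + 4.2*s^3 - 2.38*s^2 - 5.68*s + 1.89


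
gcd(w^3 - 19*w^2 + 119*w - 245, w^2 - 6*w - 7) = w - 7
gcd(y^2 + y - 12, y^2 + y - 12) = y^2 + y - 12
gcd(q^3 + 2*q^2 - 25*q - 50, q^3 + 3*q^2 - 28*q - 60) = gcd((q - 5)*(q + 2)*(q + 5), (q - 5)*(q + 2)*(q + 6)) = q^2 - 3*q - 10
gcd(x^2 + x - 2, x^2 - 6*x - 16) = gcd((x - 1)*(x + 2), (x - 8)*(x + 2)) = x + 2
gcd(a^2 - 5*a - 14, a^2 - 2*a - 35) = a - 7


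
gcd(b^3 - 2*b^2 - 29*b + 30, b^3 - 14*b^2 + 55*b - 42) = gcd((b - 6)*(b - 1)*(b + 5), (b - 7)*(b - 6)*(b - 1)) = b^2 - 7*b + 6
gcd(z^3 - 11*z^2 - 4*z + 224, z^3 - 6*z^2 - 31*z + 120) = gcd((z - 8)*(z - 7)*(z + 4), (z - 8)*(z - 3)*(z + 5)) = z - 8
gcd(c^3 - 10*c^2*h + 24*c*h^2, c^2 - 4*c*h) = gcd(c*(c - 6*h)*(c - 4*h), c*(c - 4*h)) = c^2 - 4*c*h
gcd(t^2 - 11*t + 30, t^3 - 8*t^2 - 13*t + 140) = t - 5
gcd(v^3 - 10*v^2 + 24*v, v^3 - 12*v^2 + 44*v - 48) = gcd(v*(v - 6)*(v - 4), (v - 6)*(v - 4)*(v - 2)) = v^2 - 10*v + 24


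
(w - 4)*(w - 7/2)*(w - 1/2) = w^3 - 8*w^2 + 71*w/4 - 7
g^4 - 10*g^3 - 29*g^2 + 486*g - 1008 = (g - 8)*(g - 6)*(g - 3)*(g + 7)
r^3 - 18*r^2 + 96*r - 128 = (r - 8)^2*(r - 2)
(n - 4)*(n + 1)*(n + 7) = n^3 + 4*n^2 - 25*n - 28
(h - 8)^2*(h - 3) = h^3 - 19*h^2 + 112*h - 192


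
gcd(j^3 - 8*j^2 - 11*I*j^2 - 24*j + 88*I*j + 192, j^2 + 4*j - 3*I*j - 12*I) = j - 3*I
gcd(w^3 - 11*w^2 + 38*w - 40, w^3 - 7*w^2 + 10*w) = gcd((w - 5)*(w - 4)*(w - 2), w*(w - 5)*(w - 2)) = w^2 - 7*w + 10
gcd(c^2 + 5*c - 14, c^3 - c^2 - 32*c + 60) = c - 2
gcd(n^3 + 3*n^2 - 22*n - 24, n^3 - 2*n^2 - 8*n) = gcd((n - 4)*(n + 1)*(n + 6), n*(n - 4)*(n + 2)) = n - 4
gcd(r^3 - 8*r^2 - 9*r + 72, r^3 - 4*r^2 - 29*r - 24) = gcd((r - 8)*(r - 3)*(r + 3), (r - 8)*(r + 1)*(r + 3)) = r^2 - 5*r - 24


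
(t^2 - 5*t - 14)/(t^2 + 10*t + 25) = (t^2 - 5*t - 14)/(t^2 + 10*t + 25)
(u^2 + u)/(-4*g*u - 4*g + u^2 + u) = u/(-4*g + u)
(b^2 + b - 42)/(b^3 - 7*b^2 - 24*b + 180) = (b + 7)/(b^2 - b - 30)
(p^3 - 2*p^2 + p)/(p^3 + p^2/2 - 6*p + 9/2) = 2*p*(p - 1)/(2*p^2 + 3*p - 9)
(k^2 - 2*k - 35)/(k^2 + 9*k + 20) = (k - 7)/(k + 4)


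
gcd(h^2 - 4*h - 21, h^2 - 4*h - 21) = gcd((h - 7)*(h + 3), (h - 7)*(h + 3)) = h^2 - 4*h - 21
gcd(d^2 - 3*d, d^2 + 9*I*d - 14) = 1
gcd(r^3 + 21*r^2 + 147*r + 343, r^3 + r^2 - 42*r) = r + 7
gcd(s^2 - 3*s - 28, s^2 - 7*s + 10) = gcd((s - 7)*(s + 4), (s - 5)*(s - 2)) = 1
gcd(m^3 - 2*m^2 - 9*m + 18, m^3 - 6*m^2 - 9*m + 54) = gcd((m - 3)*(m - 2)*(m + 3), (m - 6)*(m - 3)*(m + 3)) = m^2 - 9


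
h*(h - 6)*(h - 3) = h^3 - 9*h^2 + 18*h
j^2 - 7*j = j*(j - 7)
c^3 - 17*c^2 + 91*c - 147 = (c - 7)^2*(c - 3)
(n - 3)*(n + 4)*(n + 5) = n^3 + 6*n^2 - 7*n - 60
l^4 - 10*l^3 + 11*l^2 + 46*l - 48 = (l - 8)*(l - 3)*(l - 1)*(l + 2)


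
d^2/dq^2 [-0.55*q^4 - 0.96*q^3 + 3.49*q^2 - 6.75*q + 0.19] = -6.6*q^2 - 5.76*q + 6.98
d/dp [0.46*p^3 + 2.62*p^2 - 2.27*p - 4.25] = 1.38*p^2 + 5.24*p - 2.27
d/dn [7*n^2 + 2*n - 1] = 14*n + 2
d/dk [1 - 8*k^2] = -16*k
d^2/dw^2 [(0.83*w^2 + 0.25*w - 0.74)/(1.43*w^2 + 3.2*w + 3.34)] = (-6.57370999999999*w^3 - 32.864832*w^2 - 27.48174*w + 5.087872)/(2.924207*w^6 + 19.63104*w^5 + 64.419498*w^4 + 124.47104*w^3 + 150.462324*w^2 + 107.09376*w + 37.259704)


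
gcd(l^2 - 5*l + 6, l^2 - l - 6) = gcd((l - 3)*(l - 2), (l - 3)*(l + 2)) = l - 3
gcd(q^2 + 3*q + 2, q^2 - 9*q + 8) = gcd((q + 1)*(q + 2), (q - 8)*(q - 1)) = 1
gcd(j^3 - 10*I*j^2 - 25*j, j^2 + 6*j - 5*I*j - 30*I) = j - 5*I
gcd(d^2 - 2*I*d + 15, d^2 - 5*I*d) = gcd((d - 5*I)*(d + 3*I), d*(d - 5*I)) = d - 5*I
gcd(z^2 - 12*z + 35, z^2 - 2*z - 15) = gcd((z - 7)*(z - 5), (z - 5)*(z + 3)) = z - 5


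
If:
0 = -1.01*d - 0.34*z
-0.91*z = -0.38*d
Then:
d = 0.00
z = 0.00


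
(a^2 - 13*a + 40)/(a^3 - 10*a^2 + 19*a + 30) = (a - 8)/(a^2 - 5*a - 6)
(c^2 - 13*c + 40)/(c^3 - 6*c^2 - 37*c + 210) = (c - 8)/(c^2 - c - 42)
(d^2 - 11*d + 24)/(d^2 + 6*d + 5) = (d^2 - 11*d + 24)/(d^2 + 6*d + 5)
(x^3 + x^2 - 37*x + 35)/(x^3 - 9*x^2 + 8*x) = (x^2 + 2*x - 35)/(x*(x - 8))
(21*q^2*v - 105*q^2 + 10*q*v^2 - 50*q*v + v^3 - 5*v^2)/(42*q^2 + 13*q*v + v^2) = (3*q*v - 15*q + v^2 - 5*v)/(6*q + v)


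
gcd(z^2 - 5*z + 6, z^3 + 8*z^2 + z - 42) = z - 2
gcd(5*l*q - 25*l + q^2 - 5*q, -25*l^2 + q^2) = 5*l + q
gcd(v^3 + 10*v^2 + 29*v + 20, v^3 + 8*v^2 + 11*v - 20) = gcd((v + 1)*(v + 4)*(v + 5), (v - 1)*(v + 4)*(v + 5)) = v^2 + 9*v + 20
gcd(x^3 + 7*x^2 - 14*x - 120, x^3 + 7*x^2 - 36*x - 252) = x + 6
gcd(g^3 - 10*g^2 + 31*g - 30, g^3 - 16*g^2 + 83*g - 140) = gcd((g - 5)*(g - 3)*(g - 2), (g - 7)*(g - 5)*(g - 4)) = g - 5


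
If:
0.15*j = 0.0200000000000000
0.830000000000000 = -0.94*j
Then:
No Solution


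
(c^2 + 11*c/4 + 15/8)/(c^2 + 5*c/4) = (c + 3/2)/c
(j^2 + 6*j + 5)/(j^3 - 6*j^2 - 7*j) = (j + 5)/(j*(j - 7))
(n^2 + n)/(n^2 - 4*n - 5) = n/(n - 5)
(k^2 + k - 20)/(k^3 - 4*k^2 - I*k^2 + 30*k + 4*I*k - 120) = (k + 5)/(k^2 - I*k + 30)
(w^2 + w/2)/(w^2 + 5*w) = (w + 1/2)/(w + 5)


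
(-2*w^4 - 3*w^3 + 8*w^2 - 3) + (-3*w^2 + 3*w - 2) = -2*w^4 - 3*w^3 + 5*w^2 + 3*w - 5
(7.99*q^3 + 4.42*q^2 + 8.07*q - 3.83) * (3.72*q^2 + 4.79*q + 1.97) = 29.7228*q^5 + 54.7145*q^4 + 66.9325*q^3 + 33.1151*q^2 - 2.4478*q - 7.5451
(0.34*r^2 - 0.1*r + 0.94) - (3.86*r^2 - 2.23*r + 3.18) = -3.52*r^2 + 2.13*r - 2.24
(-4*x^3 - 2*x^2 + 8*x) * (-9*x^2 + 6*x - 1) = 36*x^5 - 6*x^4 - 80*x^3 + 50*x^2 - 8*x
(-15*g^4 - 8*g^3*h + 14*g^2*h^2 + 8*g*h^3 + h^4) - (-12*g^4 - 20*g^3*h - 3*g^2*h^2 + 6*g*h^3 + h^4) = -3*g^4 + 12*g^3*h + 17*g^2*h^2 + 2*g*h^3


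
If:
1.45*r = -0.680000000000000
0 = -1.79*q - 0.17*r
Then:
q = 0.04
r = -0.47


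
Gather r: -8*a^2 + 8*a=-8*a^2 + 8*a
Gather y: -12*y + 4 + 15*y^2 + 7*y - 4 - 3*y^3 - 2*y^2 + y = -3*y^3 + 13*y^2 - 4*y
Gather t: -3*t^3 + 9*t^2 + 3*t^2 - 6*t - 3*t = -3*t^3 + 12*t^2 - 9*t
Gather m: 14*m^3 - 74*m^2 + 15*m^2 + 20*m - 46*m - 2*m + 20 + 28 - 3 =14*m^3 - 59*m^2 - 28*m + 45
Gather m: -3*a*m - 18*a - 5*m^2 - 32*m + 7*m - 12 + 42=-18*a - 5*m^2 + m*(-3*a - 25) + 30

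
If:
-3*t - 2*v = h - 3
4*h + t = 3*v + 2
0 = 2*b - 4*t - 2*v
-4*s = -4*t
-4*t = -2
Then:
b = 31/22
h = 15/22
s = 1/2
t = 1/2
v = 9/22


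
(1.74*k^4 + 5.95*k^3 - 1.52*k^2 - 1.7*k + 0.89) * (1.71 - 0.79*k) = -1.3746*k^5 - 1.7251*k^4 + 11.3753*k^3 - 1.2562*k^2 - 3.6101*k + 1.5219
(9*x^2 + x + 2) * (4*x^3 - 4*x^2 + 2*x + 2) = 36*x^5 - 32*x^4 + 22*x^3 + 12*x^2 + 6*x + 4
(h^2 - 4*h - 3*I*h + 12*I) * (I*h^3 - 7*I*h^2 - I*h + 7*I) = I*h^5 + 3*h^4 - 11*I*h^4 - 33*h^3 + 27*I*h^3 + 81*h^2 + 11*I*h^2 + 33*h - 28*I*h - 84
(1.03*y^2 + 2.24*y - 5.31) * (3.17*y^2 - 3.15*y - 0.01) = 3.2651*y^4 + 3.8563*y^3 - 23.899*y^2 + 16.7041*y + 0.0531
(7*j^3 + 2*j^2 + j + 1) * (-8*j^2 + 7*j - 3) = -56*j^5 + 33*j^4 - 15*j^3 - 7*j^2 + 4*j - 3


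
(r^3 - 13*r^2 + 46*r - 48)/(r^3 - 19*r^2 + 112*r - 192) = (r - 2)/(r - 8)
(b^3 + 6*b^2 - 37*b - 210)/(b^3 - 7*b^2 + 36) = (b^2 + 12*b + 35)/(b^2 - b - 6)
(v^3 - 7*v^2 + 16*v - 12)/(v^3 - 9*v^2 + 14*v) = (v^2 - 5*v + 6)/(v*(v - 7))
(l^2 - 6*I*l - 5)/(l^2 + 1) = (l - 5*I)/(l + I)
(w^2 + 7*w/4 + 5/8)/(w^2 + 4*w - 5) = (8*w^2 + 14*w + 5)/(8*(w^2 + 4*w - 5))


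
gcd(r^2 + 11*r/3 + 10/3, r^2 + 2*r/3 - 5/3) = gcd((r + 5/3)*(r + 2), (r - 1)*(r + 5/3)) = r + 5/3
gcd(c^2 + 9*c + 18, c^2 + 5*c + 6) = c + 3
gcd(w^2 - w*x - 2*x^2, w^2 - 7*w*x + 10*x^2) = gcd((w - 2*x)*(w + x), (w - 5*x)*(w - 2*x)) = -w + 2*x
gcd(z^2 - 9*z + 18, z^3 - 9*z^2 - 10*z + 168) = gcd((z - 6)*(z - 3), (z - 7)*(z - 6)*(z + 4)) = z - 6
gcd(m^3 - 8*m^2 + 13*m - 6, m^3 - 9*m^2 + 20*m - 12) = m^2 - 7*m + 6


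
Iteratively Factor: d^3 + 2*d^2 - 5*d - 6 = (d + 1)*(d^2 + d - 6) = (d + 1)*(d + 3)*(d - 2)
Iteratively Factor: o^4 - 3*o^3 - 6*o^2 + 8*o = (o - 4)*(o^3 + o^2 - 2*o) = o*(o - 4)*(o^2 + o - 2) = o*(o - 4)*(o + 2)*(o - 1)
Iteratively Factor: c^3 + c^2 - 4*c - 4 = (c - 2)*(c^2 + 3*c + 2) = (c - 2)*(c + 1)*(c + 2)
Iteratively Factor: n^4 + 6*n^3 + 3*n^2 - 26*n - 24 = (n - 2)*(n^3 + 8*n^2 + 19*n + 12) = (n - 2)*(n + 3)*(n^2 + 5*n + 4) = (n - 2)*(n + 3)*(n + 4)*(n + 1)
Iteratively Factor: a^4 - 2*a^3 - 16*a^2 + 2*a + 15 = (a + 1)*(a^3 - 3*a^2 - 13*a + 15) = (a - 5)*(a + 1)*(a^2 + 2*a - 3) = (a - 5)*(a + 1)*(a + 3)*(a - 1)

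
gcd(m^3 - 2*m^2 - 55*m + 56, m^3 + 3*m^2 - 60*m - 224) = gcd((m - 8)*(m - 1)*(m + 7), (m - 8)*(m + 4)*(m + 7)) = m^2 - m - 56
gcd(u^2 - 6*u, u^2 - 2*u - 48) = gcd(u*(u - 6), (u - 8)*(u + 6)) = 1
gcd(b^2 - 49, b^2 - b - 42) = b - 7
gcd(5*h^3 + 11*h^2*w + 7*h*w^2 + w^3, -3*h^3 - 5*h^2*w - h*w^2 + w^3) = h^2 + 2*h*w + w^2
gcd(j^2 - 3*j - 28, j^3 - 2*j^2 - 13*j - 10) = 1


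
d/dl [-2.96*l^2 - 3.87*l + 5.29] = -5.92*l - 3.87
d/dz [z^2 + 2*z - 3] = 2*z + 2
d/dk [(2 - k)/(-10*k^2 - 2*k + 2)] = (5*k^2 + k - (k - 2)*(10*k + 1) - 1)/(2*(5*k^2 + k - 1)^2)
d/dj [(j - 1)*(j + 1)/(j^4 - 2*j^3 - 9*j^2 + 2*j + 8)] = 2*(1 - j)/(j^4 - 4*j^3 - 12*j^2 + 32*j + 64)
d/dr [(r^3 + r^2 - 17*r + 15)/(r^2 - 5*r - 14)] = (r^4 - 10*r^3 - 30*r^2 - 58*r + 313)/(r^4 - 10*r^3 - 3*r^2 + 140*r + 196)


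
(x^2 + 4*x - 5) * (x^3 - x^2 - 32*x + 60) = x^5 + 3*x^4 - 41*x^3 - 63*x^2 + 400*x - 300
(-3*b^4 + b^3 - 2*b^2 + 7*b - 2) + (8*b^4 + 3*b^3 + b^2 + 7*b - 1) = 5*b^4 + 4*b^3 - b^2 + 14*b - 3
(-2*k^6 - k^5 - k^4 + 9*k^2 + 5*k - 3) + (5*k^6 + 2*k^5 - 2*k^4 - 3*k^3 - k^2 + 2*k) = 3*k^6 + k^5 - 3*k^4 - 3*k^3 + 8*k^2 + 7*k - 3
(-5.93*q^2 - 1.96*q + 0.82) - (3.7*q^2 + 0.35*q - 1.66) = -9.63*q^2 - 2.31*q + 2.48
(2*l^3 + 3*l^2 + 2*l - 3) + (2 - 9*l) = 2*l^3 + 3*l^2 - 7*l - 1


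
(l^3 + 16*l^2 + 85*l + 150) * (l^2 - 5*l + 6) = l^5 + 11*l^4 + 11*l^3 - 179*l^2 - 240*l + 900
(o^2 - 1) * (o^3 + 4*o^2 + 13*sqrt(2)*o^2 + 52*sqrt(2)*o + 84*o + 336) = o^5 + 4*o^4 + 13*sqrt(2)*o^4 + 52*sqrt(2)*o^3 + 83*o^3 - 13*sqrt(2)*o^2 + 332*o^2 - 84*o - 52*sqrt(2)*o - 336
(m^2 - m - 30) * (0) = 0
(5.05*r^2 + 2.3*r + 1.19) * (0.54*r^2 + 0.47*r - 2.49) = 2.727*r^4 + 3.6155*r^3 - 10.8509*r^2 - 5.1677*r - 2.9631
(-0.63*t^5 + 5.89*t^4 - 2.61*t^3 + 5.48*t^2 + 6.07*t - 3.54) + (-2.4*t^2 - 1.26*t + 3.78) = -0.63*t^5 + 5.89*t^4 - 2.61*t^3 + 3.08*t^2 + 4.81*t + 0.24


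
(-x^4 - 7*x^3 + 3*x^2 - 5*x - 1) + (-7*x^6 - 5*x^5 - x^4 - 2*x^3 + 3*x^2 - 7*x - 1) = -7*x^6 - 5*x^5 - 2*x^4 - 9*x^3 + 6*x^2 - 12*x - 2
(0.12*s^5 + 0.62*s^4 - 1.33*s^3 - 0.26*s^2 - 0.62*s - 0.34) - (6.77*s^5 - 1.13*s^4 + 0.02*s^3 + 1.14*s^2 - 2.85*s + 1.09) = -6.65*s^5 + 1.75*s^4 - 1.35*s^3 - 1.4*s^2 + 2.23*s - 1.43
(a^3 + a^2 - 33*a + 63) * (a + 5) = a^4 + 6*a^3 - 28*a^2 - 102*a + 315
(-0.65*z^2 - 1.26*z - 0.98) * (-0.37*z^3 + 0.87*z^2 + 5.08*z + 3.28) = 0.2405*z^5 - 0.0993*z^4 - 4.0356*z^3 - 9.3854*z^2 - 9.1112*z - 3.2144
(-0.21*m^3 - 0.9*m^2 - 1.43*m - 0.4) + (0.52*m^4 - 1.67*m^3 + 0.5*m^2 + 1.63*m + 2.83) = 0.52*m^4 - 1.88*m^3 - 0.4*m^2 + 0.2*m + 2.43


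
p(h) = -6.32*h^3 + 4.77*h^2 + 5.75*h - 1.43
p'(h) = -18.96*h^2 + 9.54*h + 5.75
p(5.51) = -882.17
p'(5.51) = -517.31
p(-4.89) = 823.51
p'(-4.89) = -494.27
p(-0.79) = 0.12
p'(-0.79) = -13.62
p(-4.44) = 620.25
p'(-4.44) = -410.38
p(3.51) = -195.78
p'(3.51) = -194.35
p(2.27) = -37.72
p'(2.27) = -70.29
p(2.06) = -24.59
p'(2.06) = -55.06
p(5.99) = -1154.15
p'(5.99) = -617.39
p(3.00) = -111.89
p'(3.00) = -136.27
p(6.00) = -1160.33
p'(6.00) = -619.57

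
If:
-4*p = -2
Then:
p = 1/2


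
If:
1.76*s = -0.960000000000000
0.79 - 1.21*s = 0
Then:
No Solution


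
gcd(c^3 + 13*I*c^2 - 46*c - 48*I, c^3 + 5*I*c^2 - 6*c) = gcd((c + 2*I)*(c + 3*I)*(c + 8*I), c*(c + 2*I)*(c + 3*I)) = c^2 + 5*I*c - 6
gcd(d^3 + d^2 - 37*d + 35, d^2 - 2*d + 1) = d - 1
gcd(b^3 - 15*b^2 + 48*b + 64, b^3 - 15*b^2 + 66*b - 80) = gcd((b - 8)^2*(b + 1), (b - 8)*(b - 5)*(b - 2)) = b - 8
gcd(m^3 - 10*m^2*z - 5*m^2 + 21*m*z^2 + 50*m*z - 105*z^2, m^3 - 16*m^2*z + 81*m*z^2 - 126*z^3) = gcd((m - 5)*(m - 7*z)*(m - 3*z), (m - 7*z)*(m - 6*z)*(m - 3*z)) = m^2 - 10*m*z + 21*z^2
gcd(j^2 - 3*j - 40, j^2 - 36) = 1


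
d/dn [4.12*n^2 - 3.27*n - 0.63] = 8.24*n - 3.27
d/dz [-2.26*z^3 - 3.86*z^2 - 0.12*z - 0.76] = -6.78*z^2 - 7.72*z - 0.12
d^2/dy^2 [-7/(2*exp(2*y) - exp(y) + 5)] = 7*(-2*(4*exp(y) - 1)^2*exp(y) + (8*exp(y) - 1)*(2*exp(2*y) - exp(y) + 5))*exp(y)/(2*exp(2*y) - exp(y) + 5)^3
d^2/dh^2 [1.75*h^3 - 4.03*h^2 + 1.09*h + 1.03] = 10.5*h - 8.06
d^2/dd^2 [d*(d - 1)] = 2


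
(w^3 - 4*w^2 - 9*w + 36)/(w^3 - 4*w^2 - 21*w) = (w^2 - 7*w + 12)/(w*(w - 7))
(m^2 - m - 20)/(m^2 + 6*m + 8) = (m - 5)/(m + 2)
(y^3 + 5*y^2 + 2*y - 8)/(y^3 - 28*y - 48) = (y - 1)/(y - 6)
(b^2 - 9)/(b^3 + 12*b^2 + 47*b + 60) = (b - 3)/(b^2 + 9*b + 20)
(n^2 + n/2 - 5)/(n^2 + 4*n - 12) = (n + 5/2)/(n + 6)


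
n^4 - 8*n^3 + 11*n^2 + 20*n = n*(n - 5)*(n - 4)*(n + 1)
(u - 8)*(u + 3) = u^2 - 5*u - 24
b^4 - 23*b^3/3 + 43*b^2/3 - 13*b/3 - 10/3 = (b - 5)*(b - 2)*(b - 1)*(b + 1/3)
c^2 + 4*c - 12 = (c - 2)*(c + 6)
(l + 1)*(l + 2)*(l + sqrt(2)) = l^3 + sqrt(2)*l^2 + 3*l^2 + 2*l + 3*sqrt(2)*l + 2*sqrt(2)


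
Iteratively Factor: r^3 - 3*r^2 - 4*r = (r + 1)*(r^2 - 4*r) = (r - 4)*(r + 1)*(r)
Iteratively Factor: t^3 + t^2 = (t)*(t^2 + t) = t^2*(t + 1)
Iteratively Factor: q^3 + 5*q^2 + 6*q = (q + 3)*(q^2 + 2*q) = q*(q + 3)*(q + 2)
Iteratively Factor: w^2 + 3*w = (w)*(w + 3)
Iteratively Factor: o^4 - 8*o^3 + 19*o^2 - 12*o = (o - 1)*(o^3 - 7*o^2 + 12*o) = (o - 4)*(o - 1)*(o^2 - 3*o) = (o - 4)*(o - 3)*(o - 1)*(o)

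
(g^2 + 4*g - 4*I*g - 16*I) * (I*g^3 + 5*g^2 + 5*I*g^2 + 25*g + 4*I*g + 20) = I*g^5 + 9*g^4 + 9*I*g^4 + 81*g^3 + 4*I*g^3 + 216*g^2 - 164*I*g^2 + 144*g - 480*I*g - 320*I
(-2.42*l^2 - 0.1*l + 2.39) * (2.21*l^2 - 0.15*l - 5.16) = -5.3482*l^4 + 0.142*l^3 + 17.7841*l^2 + 0.1575*l - 12.3324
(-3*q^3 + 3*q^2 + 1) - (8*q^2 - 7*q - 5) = -3*q^3 - 5*q^2 + 7*q + 6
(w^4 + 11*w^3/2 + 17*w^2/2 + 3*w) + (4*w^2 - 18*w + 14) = w^4 + 11*w^3/2 + 25*w^2/2 - 15*w + 14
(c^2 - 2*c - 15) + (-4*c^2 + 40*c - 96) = -3*c^2 + 38*c - 111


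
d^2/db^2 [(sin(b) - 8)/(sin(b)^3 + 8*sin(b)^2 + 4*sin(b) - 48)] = (-4*sin(b)^7 + 48*sin(b)^6 + 662*sin(b)^5 + 1472*sin(b)^4 + 1016*sin(b)^3 + 9536*sin(b)^2 - 2304*sin(b) - 6016)/(sin(b)^3 + 8*sin(b)^2 + 4*sin(b) - 48)^3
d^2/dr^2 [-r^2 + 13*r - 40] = -2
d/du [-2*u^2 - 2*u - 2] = -4*u - 2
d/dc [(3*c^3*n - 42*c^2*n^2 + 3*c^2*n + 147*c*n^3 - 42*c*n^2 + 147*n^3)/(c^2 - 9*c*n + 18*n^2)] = 3*n*(c^4 - 18*c^3*n + 131*c^2*n^2 + 5*c^2*n - 504*c*n^3 - 62*c*n^2 + 882*n^4 + 189*n^3)/(c^4 - 18*c^3*n + 117*c^2*n^2 - 324*c*n^3 + 324*n^4)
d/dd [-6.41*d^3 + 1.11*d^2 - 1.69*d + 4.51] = -19.23*d^2 + 2.22*d - 1.69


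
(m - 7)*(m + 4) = m^2 - 3*m - 28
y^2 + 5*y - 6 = (y - 1)*(y + 6)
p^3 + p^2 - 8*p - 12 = (p - 3)*(p + 2)^2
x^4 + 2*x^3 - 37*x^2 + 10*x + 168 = (x - 4)*(x - 3)*(x + 2)*(x + 7)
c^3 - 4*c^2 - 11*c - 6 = (c - 6)*(c + 1)^2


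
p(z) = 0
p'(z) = 0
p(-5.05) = 0.00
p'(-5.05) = 0.00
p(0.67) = 0.00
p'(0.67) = 0.00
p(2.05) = 0.00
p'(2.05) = 0.00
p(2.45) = 0.00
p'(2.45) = 0.00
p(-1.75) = 0.00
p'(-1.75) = 0.00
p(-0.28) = 0.00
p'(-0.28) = 0.00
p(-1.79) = 0.00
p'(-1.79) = 0.00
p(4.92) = 0.00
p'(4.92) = 0.00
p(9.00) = 0.00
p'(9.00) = 0.00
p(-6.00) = 0.00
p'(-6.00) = 0.00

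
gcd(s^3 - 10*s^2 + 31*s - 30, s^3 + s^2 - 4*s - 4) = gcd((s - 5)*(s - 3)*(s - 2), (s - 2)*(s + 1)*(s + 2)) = s - 2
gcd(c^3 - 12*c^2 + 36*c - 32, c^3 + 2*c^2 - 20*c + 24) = c^2 - 4*c + 4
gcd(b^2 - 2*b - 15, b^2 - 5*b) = b - 5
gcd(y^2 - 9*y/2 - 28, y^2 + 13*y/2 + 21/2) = y + 7/2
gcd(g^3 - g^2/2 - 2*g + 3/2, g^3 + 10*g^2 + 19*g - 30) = g - 1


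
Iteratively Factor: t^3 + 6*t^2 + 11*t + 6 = (t + 3)*(t^2 + 3*t + 2) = (t + 2)*(t + 3)*(t + 1)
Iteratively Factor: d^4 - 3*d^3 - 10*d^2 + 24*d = (d)*(d^3 - 3*d^2 - 10*d + 24) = d*(d - 2)*(d^2 - d - 12) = d*(d - 2)*(d + 3)*(d - 4)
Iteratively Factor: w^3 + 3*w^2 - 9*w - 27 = (w - 3)*(w^2 + 6*w + 9) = (w - 3)*(w + 3)*(w + 3)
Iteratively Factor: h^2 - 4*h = (h - 4)*(h)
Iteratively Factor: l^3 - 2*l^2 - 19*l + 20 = (l - 1)*(l^2 - l - 20) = (l - 5)*(l - 1)*(l + 4)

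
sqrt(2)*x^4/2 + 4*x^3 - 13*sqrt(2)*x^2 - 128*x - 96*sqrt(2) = (x - 4*sqrt(2))*(x + 3*sqrt(2))*(x + 4*sqrt(2))*(sqrt(2)*x/2 + 1)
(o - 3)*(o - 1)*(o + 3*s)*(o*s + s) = o^4*s + 3*o^3*s^2 - 3*o^3*s - 9*o^2*s^2 - o^2*s - 3*o*s^2 + 3*o*s + 9*s^2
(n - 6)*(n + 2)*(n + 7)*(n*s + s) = n^4*s + 4*n^3*s - 37*n^2*s - 124*n*s - 84*s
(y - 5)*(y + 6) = y^2 + y - 30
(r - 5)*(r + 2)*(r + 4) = r^3 + r^2 - 22*r - 40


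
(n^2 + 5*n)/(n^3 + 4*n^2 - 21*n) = (n + 5)/(n^2 + 4*n - 21)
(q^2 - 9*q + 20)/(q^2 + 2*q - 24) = (q - 5)/(q + 6)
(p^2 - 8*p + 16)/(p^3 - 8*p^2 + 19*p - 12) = (p - 4)/(p^2 - 4*p + 3)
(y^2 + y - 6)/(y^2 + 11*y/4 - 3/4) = 4*(y - 2)/(4*y - 1)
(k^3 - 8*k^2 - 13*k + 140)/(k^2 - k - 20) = k - 7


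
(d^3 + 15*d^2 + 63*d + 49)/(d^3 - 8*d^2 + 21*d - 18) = (d^3 + 15*d^2 + 63*d + 49)/(d^3 - 8*d^2 + 21*d - 18)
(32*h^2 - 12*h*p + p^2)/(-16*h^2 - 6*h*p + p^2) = (-4*h + p)/(2*h + p)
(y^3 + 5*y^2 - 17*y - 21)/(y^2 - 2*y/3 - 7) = 3*(y^2 + 8*y + 7)/(3*y + 7)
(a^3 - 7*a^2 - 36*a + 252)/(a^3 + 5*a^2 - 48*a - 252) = (a - 6)/(a + 6)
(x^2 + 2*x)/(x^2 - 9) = x*(x + 2)/(x^2 - 9)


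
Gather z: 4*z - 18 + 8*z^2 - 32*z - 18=8*z^2 - 28*z - 36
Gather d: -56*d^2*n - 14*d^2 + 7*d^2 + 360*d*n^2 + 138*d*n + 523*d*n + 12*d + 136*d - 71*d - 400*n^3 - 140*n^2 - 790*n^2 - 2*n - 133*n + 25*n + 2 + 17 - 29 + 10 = d^2*(-56*n - 7) + d*(360*n^2 + 661*n + 77) - 400*n^3 - 930*n^2 - 110*n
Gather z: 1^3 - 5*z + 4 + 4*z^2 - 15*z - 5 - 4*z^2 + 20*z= 0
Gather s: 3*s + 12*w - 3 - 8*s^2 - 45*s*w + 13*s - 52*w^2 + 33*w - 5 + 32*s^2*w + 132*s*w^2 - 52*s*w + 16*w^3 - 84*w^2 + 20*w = s^2*(32*w - 8) + s*(132*w^2 - 97*w + 16) + 16*w^3 - 136*w^2 + 65*w - 8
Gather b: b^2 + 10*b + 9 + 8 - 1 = b^2 + 10*b + 16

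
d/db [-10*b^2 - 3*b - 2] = -20*b - 3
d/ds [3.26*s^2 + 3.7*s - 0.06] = 6.52*s + 3.7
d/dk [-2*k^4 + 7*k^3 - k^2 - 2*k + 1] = -8*k^3 + 21*k^2 - 2*k - 2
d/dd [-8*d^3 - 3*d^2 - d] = -24*d^2 - 6*d - 1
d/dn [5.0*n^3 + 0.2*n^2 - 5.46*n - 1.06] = 15.0*n^2 + 0.4*n - 5.46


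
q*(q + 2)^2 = q^3 + 4*q^2 + 4*q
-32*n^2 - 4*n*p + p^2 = (-8*n + p)*(4*n + p)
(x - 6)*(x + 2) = x^2 - 4*x - 12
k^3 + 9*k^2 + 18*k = k*(k + 3)*(k + 6)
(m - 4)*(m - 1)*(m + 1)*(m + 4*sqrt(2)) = m^4 - 4*m^3 + 4*sqrt(2)*m^3 - 16*sqrt(2)*m^2 - m^2 - 4*sqrt(2)*m + 4*m + 16*sqrt(2)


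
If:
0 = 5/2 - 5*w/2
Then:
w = 1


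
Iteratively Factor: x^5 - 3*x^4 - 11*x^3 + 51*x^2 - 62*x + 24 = (x - 3)*(x^4 - 11*x^2 + 18*x - 8) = (x - 3)*(x + 4)*(x^3 - 4*x^2 + 5*x - 2) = (x - 3)*(x - 1)*(x + 4)*(x^2 - 3*x + 2) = (x - 3)*(x - 1)^2*(x + 4)*(x - 2)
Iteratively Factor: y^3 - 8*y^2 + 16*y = (y - 4)*(y^2 - 4*y) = y*(y - 4)*(y - 4)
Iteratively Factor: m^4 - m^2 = (m)*(m^3 - m) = m*(m - 1)*(m^2 + m) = m*(m - 1)*(m + 1)*(m)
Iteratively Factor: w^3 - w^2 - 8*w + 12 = (w - 2)*(w^2 + w - 6) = (w - 2)*(w + 3)*(w - 2)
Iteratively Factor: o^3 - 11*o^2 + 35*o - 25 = (o - 5)*(o^2 - 6*o + 5) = (o - 5)^2*(o - 1)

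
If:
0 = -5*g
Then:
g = 0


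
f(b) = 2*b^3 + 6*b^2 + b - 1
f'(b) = 6*b^2 + 12*b + 1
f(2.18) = 50.41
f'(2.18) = 55.67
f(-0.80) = 1.02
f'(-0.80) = -4.76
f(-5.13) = -118.24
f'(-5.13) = 97.34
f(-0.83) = 1.16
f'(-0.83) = -4.83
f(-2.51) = 2.66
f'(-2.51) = 8.68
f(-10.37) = -1596.46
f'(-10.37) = 521.78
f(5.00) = 404.00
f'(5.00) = 211.00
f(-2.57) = 2.11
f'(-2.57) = 9.79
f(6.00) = 653.00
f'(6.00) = 289.00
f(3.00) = 110.00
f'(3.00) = 91.00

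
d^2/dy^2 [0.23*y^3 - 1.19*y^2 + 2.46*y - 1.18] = 1.38*y - 2.38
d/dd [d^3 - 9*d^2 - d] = 3*d^2 - 18*d - 1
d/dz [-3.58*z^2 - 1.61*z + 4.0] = -7.16*z - 1.61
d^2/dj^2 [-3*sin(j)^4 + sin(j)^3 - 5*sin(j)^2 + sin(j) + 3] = 48*sin(j)^4 - 9*sin(j)^3 - 16*sin(j)^2 + 5*sin(j) - 10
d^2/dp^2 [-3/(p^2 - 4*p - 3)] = 6*(-p^2 + 4*p + 4*(p - 2)^2 + 3)/(-p^2 + 4*p + 3)^3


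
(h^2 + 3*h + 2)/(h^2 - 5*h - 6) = (h + 2)/(h - 6)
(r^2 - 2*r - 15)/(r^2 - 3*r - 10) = (r + 3)/(r + 2)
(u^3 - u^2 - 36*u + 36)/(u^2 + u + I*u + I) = (u^3 - u^2 - 36*u + 36)/(u^2 + u + I*u + I)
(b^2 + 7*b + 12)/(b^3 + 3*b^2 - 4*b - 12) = (b + 4)/(b^2 - 4)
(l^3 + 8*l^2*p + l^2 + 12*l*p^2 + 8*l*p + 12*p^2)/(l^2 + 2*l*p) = l + 6*p + 1 + 6*p/l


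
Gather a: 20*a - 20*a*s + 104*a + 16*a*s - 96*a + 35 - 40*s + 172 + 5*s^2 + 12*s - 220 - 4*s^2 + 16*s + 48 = a*(28 - 4*s) + s^2 - 12*s + 35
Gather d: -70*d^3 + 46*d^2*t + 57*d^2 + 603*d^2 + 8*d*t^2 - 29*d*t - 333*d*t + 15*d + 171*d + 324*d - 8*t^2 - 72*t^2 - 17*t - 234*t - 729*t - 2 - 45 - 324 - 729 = -70*d^3 + d^2*(46*t + 660) + d*(8*t^2 - 362*t + 510) - 80*t^2 - 980*t - 1100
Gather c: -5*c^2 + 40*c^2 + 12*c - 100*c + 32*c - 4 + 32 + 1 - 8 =35*c^2 - 56*c + 21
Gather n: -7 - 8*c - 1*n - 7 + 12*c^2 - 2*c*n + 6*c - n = 12*c^2 - 2*c + n*(-2*c - 2) - 14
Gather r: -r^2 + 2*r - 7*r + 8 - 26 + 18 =-r^2 - 5*r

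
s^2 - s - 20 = (s - 5)*(s + 4)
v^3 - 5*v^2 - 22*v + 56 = (v - 7)*(v - 2)*(v + 4)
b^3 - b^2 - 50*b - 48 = (b - 8)*(b + 1)*(b + 6)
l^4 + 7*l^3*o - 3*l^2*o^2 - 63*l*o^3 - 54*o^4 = (l - 3*o)*(l + o)*(l + 3*o)*(l + 6*o)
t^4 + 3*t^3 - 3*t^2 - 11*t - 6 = (t - 2)*(t + 1)^2*(t + 3)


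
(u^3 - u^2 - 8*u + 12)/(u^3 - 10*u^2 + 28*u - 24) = (u + 3)/(u - 6)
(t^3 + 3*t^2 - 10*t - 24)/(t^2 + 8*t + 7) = (t^3 + 3*t^2 - 10*t - 24)/(t^2 + 8*t + 7)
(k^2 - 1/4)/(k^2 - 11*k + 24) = (k^2 - 1/4)/(k^2 - 11*k + 24)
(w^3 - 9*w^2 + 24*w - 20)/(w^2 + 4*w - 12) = (w^2 - 7*w + 10)/(w + 6)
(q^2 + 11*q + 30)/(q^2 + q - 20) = (q + 6)/(q - 4)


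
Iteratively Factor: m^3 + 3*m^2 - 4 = (m + 2)*(m^2 + m - 2) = (m + 2)^2*(m - 1)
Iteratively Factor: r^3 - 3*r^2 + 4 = (r - 2)*(r^2 - r - 2) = (r - 2)^2*(r + 1)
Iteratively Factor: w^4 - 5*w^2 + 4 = (w - 1)*(w^3 + w^2 - 4*w - 4) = (w - 2)*(w - 1)*(w^2 + 3*w + 2) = (w - 2)*(w - 1)*(w + 2)*(w + 1)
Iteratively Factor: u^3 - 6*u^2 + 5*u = (u - 1)*(u^2 - 5*u) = u*(u - 1)*(u - 5)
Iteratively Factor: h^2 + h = (h)*(h + 1)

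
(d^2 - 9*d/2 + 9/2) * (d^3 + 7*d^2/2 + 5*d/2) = d^5 - d^4 - 35*d^3/4 + 9*d^2/2 + 45*d/4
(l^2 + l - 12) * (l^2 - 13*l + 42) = l^4 - 12*l^3 + 17*l^2 + 198*l - 504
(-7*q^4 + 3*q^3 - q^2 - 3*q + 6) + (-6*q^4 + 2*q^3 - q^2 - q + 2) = -13*q^4 + 5*q^3 - 2*q^2 - 4*q + 8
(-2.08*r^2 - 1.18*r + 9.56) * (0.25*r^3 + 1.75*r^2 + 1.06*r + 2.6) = -0.52*r^5 - 3.935*r^4 - 1.8798*r^3 + 10.0712*r^2 + 7.0656*r + 24.856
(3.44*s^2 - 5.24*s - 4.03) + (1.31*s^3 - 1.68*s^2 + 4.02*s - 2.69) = 1.31*s^3 + 1.76*s^2 - 1.22*s - 6.72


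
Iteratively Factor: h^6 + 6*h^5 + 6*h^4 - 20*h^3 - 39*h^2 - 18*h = (h)*(h^5 + 6*h^4 + 6*h^3 - 20*h^2 - 39*h - 18) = h*(h + 1)*(h^4 + 5*h^3 + h^2 - 21*h - 18) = h*(h + 1)*(h + 3)*(h^3 + 2*h^2 - 5*h - 6) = h*(h + 1)*(h + 3)^2*(h^2 - h - 2) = h*(h - 2)*(h + 1)*(h + 3)^2*(h + 1)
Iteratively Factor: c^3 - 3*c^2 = (c - 3)*(c^2) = c*(c - 3)*(c)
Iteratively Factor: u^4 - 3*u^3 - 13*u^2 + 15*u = (u)*(u^3 - 3*u^2 - 13*u + 15) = u*(u - 1)*(u^2 - 2*u - 15) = u*(u - 1)*(u + 3)*(u - 5)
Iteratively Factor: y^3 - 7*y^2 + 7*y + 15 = (y - 3)*(y^2 - 4*y - 5) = (y - 3)*(y + 1)*(y - 5)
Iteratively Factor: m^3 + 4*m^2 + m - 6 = (m + 3)*(m^2 + m - 2) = (m - 1)*(m + 3)*(m + 2)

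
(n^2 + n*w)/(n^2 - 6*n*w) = (n + w)/(n - 6*w)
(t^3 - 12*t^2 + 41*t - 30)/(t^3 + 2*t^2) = (t^3 - 12*t^2 + 41*t - 30)/(t^2*(t + 2))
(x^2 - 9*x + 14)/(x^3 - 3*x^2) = (x^2 - 9*x + 14)/(x^2*(x - 3))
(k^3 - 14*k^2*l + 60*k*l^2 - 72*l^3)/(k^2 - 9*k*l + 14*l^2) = (k^2 - 12*k*l + 36*l^2)/(k - 7*l)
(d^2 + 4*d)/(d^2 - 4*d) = (d + 4)/(d - 4)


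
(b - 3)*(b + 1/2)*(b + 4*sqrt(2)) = b^3 - 5*b^2/2 + 4*sqrt(2)*b^2 - 10*sqrt(2)*b - 3*b/2 - 6*sqrt(2)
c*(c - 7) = c^2 - 7*c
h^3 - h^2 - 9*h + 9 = (h - 3)*(h - 1)*(h + 3)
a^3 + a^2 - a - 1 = (a - 1)*(a + 1)^2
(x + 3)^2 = x^2 + 6*x + 9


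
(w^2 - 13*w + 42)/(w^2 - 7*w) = (w - 6)/w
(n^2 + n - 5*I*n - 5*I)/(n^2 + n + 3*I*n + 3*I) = (n - 5*I)/(n + 3*I)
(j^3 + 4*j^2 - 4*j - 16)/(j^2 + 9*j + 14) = (j^2 + 2*j - 8)/(j + 7)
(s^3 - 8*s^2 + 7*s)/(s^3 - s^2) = (s - 7)/s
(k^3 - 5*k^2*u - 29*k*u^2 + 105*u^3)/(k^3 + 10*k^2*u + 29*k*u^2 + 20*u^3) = (k^2 - 10*k*u + 21*u^2)/(k^2 + 5*k*u + 4*u^2)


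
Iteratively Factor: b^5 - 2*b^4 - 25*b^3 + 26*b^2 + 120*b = (b)*(b^4 - 2*b^3 - 25*b^2 + 26*b + 120) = b*(b + 2)*(b^3 - 4*b^2 - 17*b + 60) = b*(b + 2)*(b + 4)*(b^2 - 8*b + 15) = b*(b - 3)*(b + 2)*(b + 4)*(b - 5)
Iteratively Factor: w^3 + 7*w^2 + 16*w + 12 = (w + 3)*(w^2 + 4*w + 4) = (w + 2)*(w + 3)*(w + 2)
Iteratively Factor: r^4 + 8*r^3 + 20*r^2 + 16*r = (r)*(r^3 + 8*r^2 + 20*r + 16) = r*(r + 4)*(r^2 + 4*r + 4) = r*(r + 2)*(r + 4)*(r + 2)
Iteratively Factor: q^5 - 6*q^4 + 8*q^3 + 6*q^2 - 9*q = (q - 3)*(q^4 - 3*q^3 - q^2 + 3*q) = q*(q - 3)*(q^3 - 3*q^2 - q + 3) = q*(q - 3)*(q - 1)*(q^2 - 2*q - 3) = q*(q - 3)*(q - 1)*(q + 1)*(q - 3)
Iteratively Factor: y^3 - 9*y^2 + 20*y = (y - 4)*(y^2 - 5*y) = y*(y - 4)*(y - 5)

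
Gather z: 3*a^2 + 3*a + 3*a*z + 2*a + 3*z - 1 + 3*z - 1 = 3*a^2 + 5*a + z*(3*a + 6) - 2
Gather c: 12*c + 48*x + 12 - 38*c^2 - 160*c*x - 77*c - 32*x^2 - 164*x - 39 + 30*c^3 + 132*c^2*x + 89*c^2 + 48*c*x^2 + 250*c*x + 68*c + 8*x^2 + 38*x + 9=30*c^3 + c^2*(132*x + 51) + c*(48*x^2 + 90*x + 3) - 24*x^2 - 78*x - 18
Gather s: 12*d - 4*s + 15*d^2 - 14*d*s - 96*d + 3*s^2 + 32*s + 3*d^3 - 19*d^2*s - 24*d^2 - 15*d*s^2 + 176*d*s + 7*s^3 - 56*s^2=3*d^3 - 9*d^2 - 84*d + 7*s^3 + s^2*(-15*d - 53) + s*(-19*d^2 + 162*d + 28)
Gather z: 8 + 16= 24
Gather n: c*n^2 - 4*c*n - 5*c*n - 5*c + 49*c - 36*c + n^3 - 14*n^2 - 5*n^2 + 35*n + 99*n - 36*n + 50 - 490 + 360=8*c + n^3 + n^2*(c - 19) + n*(98 - 9*c) - 80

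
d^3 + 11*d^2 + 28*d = d*(d + 4)*(d + 7)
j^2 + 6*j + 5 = (j + 1)*(j + 5)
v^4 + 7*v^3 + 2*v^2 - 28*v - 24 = (v - 2)*(v + 1)*(v + 2)*(v + 6)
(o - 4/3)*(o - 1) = o^2 - 7*o/3 + 4/3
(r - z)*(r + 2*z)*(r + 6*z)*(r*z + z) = r^4*z + 7*r^3*z^2 + r^3*z + 4*r^2*z^3 + 7*r^2*z^2 - 12*r*z^4 + 4*r*z^3 - 12*z^4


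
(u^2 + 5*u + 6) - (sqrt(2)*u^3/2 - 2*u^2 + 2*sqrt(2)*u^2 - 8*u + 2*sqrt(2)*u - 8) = -sqrt(2)*u^3/2 - 2*sqrt(2)*u^2 + 3*u^2 - 2*sqrt(2)*u + 13*u + 14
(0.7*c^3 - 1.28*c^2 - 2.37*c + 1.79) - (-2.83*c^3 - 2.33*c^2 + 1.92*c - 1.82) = 3.53*c^3 + 1.05*c^2 - 4.29*c + 3.61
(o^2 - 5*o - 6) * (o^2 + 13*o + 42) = o^4 + 8*o^3 - 29*o^2 - 288*o - 252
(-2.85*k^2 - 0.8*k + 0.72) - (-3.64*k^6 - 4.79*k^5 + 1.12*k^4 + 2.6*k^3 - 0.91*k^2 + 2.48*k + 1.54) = 3.64*k^6 + 4.79*k^5 - 1.12*k^4 - 2.6*k^3 - 1.94*k^2 - 3.28*k - 0.82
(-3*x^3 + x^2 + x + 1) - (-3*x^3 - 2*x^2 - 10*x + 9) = 3*x^2 + 11*x - 8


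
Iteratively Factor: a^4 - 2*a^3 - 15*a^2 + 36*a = (a)*(a^3 - 2*a^2 - 15*a + 36) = a*(a - 3)*(a^2 + a - 12) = a*(a - 3)*(a + 4)*(a - 3)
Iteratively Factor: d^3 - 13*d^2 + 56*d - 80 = (d - 4)*(d^2 - 9*d + 20) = (d - 4)^2*(d - 5)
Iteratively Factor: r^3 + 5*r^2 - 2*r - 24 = (r + 3)*(r^2 + 2*r - 8) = (r + 3)*(r + 4)*(r - 2)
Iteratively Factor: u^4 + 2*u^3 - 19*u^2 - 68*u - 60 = (u + 3)*(u^3 - u^2 - 16*u - 20) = (u + 2)*(u + 3)*(u^2 - 3*u - 10) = (u - 5)*(u + 2)*(u + 3)*(u + 2)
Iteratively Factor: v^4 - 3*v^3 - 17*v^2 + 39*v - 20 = (v - 1)*(v^3 - 2*v^2 - 19*v + 20) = (v - 1)^2*(v^2 - v - 20) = (v - 5)*(v - 1)^2*(v + 4)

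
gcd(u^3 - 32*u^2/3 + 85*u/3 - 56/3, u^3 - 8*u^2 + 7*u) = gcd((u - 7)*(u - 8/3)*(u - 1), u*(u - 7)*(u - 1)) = u^2 - 8*u + 7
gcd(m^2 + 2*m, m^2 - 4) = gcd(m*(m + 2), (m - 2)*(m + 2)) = m + 2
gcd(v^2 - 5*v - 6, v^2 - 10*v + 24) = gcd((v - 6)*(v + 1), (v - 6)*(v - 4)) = v - 6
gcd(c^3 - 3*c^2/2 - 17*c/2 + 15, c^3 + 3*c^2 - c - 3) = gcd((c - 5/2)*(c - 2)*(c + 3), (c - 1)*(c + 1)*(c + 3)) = c + 3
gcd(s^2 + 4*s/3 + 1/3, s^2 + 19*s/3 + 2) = s + 1/3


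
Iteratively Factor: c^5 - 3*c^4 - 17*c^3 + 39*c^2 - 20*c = (c - 1)*(c^4 - 2*c^3 - 19*c^2 + 20*c) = (c - 5)*(c - 1)*(c^3 + 3*c^2 - 4*c) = (c - 5)*(c - 1)^2*(c^2 + 4*c) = c*(c - 5)*(c - 1)^2*(c + 4)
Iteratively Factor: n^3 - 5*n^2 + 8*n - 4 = (n - 2)*(n^2 - 3*n + 2) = (n - 2)^2*(n - 1)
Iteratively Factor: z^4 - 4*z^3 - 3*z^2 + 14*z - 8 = (z - 4)*(z^3 - 3*z + 2) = (z - 4)*(z - 1)*(z^2 + z - 2) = (z - 4)*(z - 1)^2*(z + 2)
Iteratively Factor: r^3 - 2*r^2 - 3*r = (r)*(r^2 - 2*r - 3) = r*(r + 1)*(r - 3)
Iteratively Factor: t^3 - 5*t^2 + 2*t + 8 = (t - 2)*(t^2 - 3*t - 4) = (t - 2)*(t + 1)*(t - 4)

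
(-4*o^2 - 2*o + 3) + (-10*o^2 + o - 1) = -14*o^2 - o + 2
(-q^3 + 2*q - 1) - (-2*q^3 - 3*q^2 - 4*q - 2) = q^3 + 3*q^2 + 6*q + 1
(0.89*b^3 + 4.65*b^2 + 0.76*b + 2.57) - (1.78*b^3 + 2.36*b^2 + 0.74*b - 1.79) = -0.89*b^3 + 2.29*b^2 + 0.02*b + 4.36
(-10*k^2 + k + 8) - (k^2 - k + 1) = -11*k^2 + 2*k + 7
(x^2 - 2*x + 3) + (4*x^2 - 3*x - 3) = 5*x^2 - 5*x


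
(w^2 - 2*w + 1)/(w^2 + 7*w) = (w^2 - 2*w + 1)/(w*(w + 7))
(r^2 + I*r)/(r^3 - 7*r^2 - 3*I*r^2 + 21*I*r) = (r + I)/(r^2 - 7*r - 3*I*r + 21*I)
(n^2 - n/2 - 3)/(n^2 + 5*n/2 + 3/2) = (n - 2)/(n + 1)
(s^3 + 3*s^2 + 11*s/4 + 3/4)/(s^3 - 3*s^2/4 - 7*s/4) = (4*s^2 + 8*s + 3)/(s*(4*s - 7))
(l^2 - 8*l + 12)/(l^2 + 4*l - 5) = (l^2 - 8*l + 12)/(l^2 + 4*l - 5)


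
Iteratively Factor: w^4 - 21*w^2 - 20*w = (w)*(w^3 - 21*w - 20) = w*(w - 5)*(w^2 + 5*w + 4) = w*(w - 5)*(w + 1)*(w + 4)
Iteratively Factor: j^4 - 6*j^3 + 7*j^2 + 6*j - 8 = (j - 2)*(j^3 - 4*j^2 - j + 4) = (j - 2)*(j - 1)*(j^2 - 3*j - 4) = (j - 4)*(j - 2)*(j - 1)*(j + 1)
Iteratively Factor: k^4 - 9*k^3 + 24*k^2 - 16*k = (k - 4)*(k^3 - 5*k^2 + 4*k) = (k - 4)^2*(k^2 - k) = (k - 4)^2*(k - 1)*(k)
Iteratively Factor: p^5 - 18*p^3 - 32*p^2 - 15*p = (p + 1)*(p^4 - p^3 - 17*p^2 - 15*p) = (p + 1)^2*(p^3 - 2*p^2 - 15*p) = (p - 5)*(p + 1)^2*(p^2 + 3*p) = (p - 5)*(p + 1)^2*(p + 3)*(p)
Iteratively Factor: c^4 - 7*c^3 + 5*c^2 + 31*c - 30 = (c + 2)*(c^3 - 9*c^2 + 23*c - 15) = (c - 5)*(c + 2)*(c^2 - 4*c + 3) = (c - 5)*(c - 3)*(c + 2)*(c - 1)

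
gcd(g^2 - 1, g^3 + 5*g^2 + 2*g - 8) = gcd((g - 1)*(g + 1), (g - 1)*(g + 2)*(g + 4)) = g - 1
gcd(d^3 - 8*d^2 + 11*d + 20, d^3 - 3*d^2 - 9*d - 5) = d^2 - 4*d - 5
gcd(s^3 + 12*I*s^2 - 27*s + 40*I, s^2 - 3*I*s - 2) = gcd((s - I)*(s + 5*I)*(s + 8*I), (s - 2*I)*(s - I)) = s - I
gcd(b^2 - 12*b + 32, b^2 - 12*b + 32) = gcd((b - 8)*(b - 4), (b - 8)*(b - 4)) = b^2 - 12*b + 32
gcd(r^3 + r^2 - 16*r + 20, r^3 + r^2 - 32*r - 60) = r + 5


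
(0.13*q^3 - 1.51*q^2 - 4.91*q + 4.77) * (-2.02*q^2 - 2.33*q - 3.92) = -0.2626*q^5 + 2.7473*q^4 + 12.9269*q^3 + 7.7241*q^2 + 8.1331*q - 18.6984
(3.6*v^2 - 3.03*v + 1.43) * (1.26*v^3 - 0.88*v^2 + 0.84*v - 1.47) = 4.536*v^5 - 6.9858*v^4 + 7.4922*v^3 - 9.0956*v^2 + 5.6553*v - 2.1021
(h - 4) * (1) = h - 4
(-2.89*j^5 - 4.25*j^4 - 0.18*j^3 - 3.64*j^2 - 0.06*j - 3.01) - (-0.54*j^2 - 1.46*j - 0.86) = -2.89*j^5 - 4.25*j^4 - 0.18*j^3 - 3.1*j^2 + 1.4*j - 2.15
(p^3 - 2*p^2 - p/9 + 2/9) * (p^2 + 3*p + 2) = p^5 + p^4 - 37*p^3/9 - 37*p^2/9 + 4*p/9 + 4/9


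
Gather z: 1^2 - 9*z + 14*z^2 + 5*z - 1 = 14*z^2 - 4*z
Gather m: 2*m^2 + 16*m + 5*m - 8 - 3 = 2*m^2 + 21*m - 11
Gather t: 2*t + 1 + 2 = 2*t + 3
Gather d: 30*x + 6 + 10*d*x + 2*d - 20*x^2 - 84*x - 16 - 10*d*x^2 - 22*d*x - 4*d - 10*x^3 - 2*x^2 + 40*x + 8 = d*(-10*x^2 - 12*x - 2) - 10*x^3 - 22*x^2 - 14*x - 2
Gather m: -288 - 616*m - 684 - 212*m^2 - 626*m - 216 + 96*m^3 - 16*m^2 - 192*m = 96*m^3 - 228*m^2 - 1434*m - 1188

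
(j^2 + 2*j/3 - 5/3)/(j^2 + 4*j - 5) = (j + 5/3)/(j + 5)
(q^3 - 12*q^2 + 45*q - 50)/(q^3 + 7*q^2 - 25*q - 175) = (q^2 - 7*q + 10)/(q^2 + 12*q + 35)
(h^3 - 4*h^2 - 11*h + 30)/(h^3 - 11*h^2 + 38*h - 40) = (h + 3)/(h - 4)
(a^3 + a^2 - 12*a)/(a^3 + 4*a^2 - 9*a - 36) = a/(a + 3)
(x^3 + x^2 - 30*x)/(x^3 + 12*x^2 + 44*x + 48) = x*(x - 5)/(x^2 + 6*x + 8)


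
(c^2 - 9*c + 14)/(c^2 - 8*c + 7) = (c - 2)/(c - 1)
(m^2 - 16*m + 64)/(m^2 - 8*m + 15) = (m^2 - 16*m + 64)/(m^2 - 8*m + 15)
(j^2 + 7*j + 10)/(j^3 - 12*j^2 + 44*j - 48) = (j^2 + 7*j + 10)/(j^3 - 12*j^2 + 44*j - 48)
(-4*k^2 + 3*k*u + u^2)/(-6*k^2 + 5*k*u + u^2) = (4*k + u)/(6*k + u)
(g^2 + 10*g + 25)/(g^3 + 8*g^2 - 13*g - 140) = (g + 5)/(g^2 + 3*g - 28)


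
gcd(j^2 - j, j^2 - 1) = j - 1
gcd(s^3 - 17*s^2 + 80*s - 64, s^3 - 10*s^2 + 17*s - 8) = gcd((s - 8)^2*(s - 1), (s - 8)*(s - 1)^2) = s^2 - 9*s + 8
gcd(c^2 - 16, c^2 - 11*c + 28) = c - 4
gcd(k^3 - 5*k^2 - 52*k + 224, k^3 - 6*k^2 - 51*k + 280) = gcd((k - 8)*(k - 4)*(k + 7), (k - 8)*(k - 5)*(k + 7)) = k^2 - k - 56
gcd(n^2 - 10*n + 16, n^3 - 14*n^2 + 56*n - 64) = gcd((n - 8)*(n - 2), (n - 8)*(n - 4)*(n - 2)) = n^2 - 10*n + 16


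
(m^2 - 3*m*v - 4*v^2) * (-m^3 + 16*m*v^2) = -m^5 + 3*m^4*v + 20*m^3*v^2 - 48*m^2*v^3 - 64*m*v^4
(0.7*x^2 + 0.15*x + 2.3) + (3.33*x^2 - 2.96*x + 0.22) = 4.03*x^2 - 2.81*x + 2.52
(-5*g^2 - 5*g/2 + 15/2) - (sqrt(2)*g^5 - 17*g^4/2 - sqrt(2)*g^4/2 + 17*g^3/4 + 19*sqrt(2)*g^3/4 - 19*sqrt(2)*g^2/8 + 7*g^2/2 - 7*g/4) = -sqrt(2)*g^5 + sqrt(2)*g^4/2 + 17*g^4/2 - 19*sqrt(2)*g^3/4 - 17*g^3/4 - 17*g^2/2 + 19*sqrt(2)*g^2/8 - 3*g/4 + 15/2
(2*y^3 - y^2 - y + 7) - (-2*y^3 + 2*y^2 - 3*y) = 4*y^3 - 3*y^2 + 2*y + 7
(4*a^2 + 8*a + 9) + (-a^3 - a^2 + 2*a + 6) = -a^3 + 3*a^2 + 10*a + 15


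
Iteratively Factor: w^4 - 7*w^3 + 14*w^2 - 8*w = (w)*(w^3 - 7*w^2 + 14*w - 8) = w*(w - 1)*(w^2 - 6*w + 8) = w*(w - 2)*(w - 1)*(w - 4)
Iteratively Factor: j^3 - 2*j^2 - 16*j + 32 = (j + 4)*(j^2 - 6*j + 8) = (j - 4)*(j + 4)*(j - 2)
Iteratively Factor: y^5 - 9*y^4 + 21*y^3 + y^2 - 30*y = (y - 3)*(y^4 - 6*y^3 + 3*y^2 + 10*y) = (y - 5)*(y - 3)*(y^3 - y^2 - 2*y) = y*(y - 5)*(y - 3)*(y^2 - y - 2) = y*(y - 5)*(y - 3)*(y - 2)*(y + 1)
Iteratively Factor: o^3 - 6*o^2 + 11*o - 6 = (o - 1)*(o^2 - 5*o + 6) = (o - 3)*(o - 1)*(o - 2)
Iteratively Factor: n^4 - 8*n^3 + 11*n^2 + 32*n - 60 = (n - 2)*(n^3 - 6*n^2 - n + 30) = (n - 2)*(n + 2)*(n^2 - 8*n + 15) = (n - 3)*(n - 2)*(n + 2)*(n - 5)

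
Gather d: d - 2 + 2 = d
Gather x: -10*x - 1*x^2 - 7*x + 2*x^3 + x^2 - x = 2*x^3 - 18*x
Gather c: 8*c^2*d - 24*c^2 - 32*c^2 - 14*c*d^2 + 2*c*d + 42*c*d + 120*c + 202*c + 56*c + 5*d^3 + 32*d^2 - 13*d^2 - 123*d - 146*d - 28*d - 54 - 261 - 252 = c^2*(8*d - 56) + c*(-14*d^2 + 44*d + 378) + 5*d^3 + 19*d^2 - 297*d - 567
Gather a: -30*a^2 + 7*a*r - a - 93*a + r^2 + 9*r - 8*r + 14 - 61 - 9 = -30*a^2 + a*(7*r - 94) + r^2 + r - 56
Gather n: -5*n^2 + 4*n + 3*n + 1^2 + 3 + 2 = -5*n^2 + 7*n + 6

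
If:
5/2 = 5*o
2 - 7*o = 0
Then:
No Solution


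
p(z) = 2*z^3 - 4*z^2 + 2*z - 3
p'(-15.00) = 1472.00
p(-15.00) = -7683.00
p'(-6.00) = 266.00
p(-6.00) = -591.00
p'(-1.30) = 22.54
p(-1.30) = -16.75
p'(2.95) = 30.62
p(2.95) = 19.43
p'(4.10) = 70.06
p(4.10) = 75.80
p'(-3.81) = 119.58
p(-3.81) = -179.30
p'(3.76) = 56.75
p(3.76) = 54.28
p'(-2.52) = 60.26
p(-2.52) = -65.45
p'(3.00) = 32.00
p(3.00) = 21.00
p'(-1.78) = 35.25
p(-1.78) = -30.51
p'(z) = 6*z^2 - 8*z + 2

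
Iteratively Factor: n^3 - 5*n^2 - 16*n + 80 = (n + 4)*(n^2 - 9*n + 20) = (n - 5)*(n + 4)*(n - 4)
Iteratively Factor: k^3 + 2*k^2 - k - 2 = (k - 1)*(k^2 + 3*k + 2) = (k - 1)*(k + 1)*(k + 2)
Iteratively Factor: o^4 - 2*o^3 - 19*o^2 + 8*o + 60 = (o - 5)*(o^3 + 3*o^2 - 4*o - 12) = (o - 5)*(o + 3)*(o^2 - 4) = (o - 5)*(o - 2)*(o + 3)*(o + 2)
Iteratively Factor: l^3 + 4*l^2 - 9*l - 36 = (l + 4)*(l^2 - 9) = (l - 3)*(l + 4)*(l + 3)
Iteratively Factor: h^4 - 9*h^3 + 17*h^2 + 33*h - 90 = (h - 3)*(h^3 - 6*h^2 - h + 30) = (h - 5)*(h - 3)*(h^2 - h - 6) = (h - 5)*(h - 3)^2*(h + 2)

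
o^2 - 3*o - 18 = (o - 6)*(o + 3)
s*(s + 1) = s^2 + s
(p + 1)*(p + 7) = p^2 + 8*p + 7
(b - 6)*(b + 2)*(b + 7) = b^3 + 3*b^2 - 40*b - 84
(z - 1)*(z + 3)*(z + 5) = z^3 + 7*z^2 + 7*z - 15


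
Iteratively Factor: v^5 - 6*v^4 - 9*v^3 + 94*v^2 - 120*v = (v)*(v^4 - 6*v^3 - 9*v^2 + 94*v - 120) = v*(v - 5)*(v^3 - v^2 - 14*v + 24) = v*(v - 5)*(v + 4)*(v^2 - 5*v + 6) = v*(v - 5)*(v - 2)*(v + 4)*(v - 3)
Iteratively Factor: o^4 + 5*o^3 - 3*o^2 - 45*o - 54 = (o + 3)*(o^3 + 2*o^2 - 9*o - 18) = (o - 3)*(o + 3)*(o^2 + 5*o + 6) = (o - 3)*(o + 2)*(o + 3)*(o + 3)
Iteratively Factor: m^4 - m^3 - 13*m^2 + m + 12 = (m + 3)*(m^3 - 4*m^2 - m + 4) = (m - 4)*(m + 3)*(m^2 - 1) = (m - 4)*(m - 1)*(m + 3)*(m + 1)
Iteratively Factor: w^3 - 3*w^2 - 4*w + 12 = (w + 2)*(w^2 - 5*w + 6) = (w - 2)*(w + 2)*(w - 3)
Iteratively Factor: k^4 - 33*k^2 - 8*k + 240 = (k + 4)*(k^3 - 4*k^2 - 17*k + 60) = (k + 4)^2*(k^2 - 8*k + 15) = (k - 5)*(k + 4)^2*(k - 3)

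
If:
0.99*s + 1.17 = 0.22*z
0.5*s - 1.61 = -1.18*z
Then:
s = -0.80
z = 1.70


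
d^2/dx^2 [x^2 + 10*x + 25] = 2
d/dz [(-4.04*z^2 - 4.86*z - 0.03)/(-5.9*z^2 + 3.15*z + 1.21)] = (-41.4*z^2 - 10.1308*z - 5.7861)/(34.81*z^4 - 37.17*z^3 - 4.3555*z^2 + 7.623*z + 1.4641)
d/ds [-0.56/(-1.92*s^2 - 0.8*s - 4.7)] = (-2.1504*s - 0.448)/(1.92*s^2 + 0.8*s + 4.7)^2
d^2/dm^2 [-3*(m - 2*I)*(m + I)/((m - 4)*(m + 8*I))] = (m^3*(-24 + 54*I) + m^2*(-36 - 576*I) + m*(-432 - 288*I) + 7488 - 1152*I)/(m^6 + m^5*(-12 + 24*I) + m^4*(-144 - 288*I) + m^3*(2240 + 640*I) + m^2*(-9216 + 4608*I) + m*(12288 - 24576*I) + 32768*I)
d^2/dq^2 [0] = 0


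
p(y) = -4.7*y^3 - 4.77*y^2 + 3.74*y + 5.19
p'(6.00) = -561.10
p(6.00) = -1159.29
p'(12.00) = -2141.14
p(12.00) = -8758.41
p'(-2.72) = -74.63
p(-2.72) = 54.31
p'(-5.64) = -390.97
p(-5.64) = 675.57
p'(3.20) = -171.17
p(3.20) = -185.70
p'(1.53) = -43.86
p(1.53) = -17.09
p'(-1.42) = -11.14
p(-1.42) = 3.72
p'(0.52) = -5.03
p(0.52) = 5.18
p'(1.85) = -62.17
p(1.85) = -33.97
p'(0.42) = -2.75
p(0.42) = 5.57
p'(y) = -14.1*y^2 - 9.54*y + 3.74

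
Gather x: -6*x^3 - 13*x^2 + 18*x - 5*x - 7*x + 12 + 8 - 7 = -6*x^3 - 13*x^2 + 6*x + 13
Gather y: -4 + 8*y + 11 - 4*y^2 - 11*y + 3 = -4*y^2 - 3*y + 10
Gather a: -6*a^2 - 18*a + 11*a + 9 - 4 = -6*a^2 - 7*a + 5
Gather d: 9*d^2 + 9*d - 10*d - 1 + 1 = 9*d^2 - d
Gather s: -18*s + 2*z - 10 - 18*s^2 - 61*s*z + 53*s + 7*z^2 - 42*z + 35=-18*s^2 + s*(35 - 61*z) + 7*z^2 - 40*z + 25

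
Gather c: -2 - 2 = -4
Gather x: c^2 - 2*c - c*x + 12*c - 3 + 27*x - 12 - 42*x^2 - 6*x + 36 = c^2 + 10*c - 42*x^2 + x*(21 - c) + 21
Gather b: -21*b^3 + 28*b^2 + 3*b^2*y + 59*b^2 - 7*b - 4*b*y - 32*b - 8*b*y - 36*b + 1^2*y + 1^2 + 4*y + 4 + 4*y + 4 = -21*b^3 + b^2*(3*y + 87) + b*(-12*y - 75) + 9*y + 9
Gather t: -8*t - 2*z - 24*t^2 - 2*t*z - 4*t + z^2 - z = -24*t^2 + t*(-2*z - 12) + z^2 - 3*z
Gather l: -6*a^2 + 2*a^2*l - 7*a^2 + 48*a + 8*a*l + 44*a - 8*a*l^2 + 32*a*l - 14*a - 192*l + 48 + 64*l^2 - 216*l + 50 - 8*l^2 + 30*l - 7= -13*a^2 + 78*a + l^2*(56 - 8*a) + l*(2*a^2 + 40*a - 378) + 91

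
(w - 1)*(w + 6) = w^2 + 5*w - 6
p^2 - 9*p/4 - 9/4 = (p - 3)*(p + 3/4)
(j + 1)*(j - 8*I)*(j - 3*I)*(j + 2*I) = j^4 + j^3 - 9*I*j^3 - 2*j^2 - 9*I*j^2 - 2*j - 48*I*j - 48*I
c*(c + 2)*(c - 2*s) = c^3 - 2*c^2*s + 2*c^2 - 4*c*s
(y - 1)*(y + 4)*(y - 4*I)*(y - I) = y^4 + 3*y^3 - 5*I*y^3 - 8*y^2 - 15*I*y^2 - 12*y + 20*I*y + 16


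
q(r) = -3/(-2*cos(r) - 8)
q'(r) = 6*sin(r)/(-2*cos(r) - 8)^2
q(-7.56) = 0.35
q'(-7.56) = -0.08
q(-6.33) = 0.30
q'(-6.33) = -0.00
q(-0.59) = 0.31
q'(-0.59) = -0.04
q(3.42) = 0.49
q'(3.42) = -0.04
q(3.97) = 0.45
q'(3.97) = -0.10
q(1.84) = 0.40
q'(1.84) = 0.10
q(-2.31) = 0.45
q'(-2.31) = -0.10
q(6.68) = 0.30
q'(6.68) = 0.02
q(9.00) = 0.49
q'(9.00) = 0.06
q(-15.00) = 0.46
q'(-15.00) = -0.09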